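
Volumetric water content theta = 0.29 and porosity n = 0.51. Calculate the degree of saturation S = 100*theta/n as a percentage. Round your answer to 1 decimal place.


Step 1: S = 100 * theta_v / n
Step 2: S = 100 * 0.29 / 0.51
Step 3: S = 56.9%

56.9


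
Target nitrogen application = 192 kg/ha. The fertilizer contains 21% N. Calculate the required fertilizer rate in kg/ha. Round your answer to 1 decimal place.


Step 1: Fertilizer rate = target N / (N content / 100)
Step 2: Rate = 192 / (21 / 100)
Step 3: Rate = 192 / 0.21
Step 4: Rate = 914.3 kg/ha

914.3


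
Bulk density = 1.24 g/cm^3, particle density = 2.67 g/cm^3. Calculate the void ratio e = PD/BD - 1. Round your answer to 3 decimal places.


Step 1: e = PD / BD - 1
Step 2: e = 2.67 / 1.24 - 1
Step 3: e = 2.15323 - 1
Step 4: e = 1.153

1.153


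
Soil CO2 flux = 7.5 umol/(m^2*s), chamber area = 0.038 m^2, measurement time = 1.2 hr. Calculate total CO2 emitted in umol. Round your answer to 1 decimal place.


Step 1: Convert time to seconds: 1.2 hr * 3600 = 4320.0 s
Step 2: Total = flux * area * time_s
Step 3: Total = 7.5 * 0.038 * 4320.0
Step 4: Total = 1231.2 umol

1231.2


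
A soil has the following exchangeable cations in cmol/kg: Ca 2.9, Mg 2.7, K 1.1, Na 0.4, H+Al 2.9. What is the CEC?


Step 1: CEC = Ca + Mg + K + Na + (H+Al)
Step 2: CEC = 2.9 + 2.7 + 1.1 + 0.4 + 2.9
Step 3: CEC = 10.0 cmol/kg

10.0


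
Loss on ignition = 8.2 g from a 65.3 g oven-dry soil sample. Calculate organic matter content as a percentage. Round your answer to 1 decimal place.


Step 1: OM% = 100 * LOI / sample mass
Step 2: OM = 100 * 8.2 / 65.3
Step 3: OM = 12.6%

12.6


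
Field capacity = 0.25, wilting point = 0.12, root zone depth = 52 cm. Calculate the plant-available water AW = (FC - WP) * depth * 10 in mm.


Step 1: Available water = (FC - WP) * depth * 10
Step 2: AW = (0.25 - 0.12) * 52 * 10
Step 3: AW = 0.13 * 52 * 10
Step 4: AW = 67.6 mm

67.6


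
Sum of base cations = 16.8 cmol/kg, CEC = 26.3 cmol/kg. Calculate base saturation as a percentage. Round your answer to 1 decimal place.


Step 1: BS = 100 * (sum of bases) / CEC
Step 2: BS = 100 * 16.8 / 26.3
Step 3: BS = 63.9%

63.9


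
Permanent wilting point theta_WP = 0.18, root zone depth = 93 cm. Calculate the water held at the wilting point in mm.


Step 1: Water (mm) = theta_WP * depth * 10
Step 2: Water = 0.18 * 93 * 10
Step 3: Water = 167.4 mm

167.4


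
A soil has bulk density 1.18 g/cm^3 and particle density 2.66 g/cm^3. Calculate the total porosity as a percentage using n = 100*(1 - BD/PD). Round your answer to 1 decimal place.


Step 1: Formula: n = 100 * (1 - BD / PD)
Step 2: n = 100 * (1 - 1.18 / 2.66)
Step 3: n = 100 * (1 - 0.44361)
Step 4: n = 55.6%

55.6


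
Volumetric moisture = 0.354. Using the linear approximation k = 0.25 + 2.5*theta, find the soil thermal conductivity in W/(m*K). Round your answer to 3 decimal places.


Step 1: k = 0.25 + 2.5 * theta
Step 2: k = 0.25 + 2.5 * 0.354
Step 3: k = 0.25 + 0.885
Step 4: k = 1.135 W/(m*K)

1.135


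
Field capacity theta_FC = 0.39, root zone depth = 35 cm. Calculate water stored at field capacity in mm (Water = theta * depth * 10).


Step 1: Water (mm) = theta_FC * depth (cm) * 10
Step 2: Water = 0.39 * 35 * 10
Step 3: Water = 136.5 mm

136.5


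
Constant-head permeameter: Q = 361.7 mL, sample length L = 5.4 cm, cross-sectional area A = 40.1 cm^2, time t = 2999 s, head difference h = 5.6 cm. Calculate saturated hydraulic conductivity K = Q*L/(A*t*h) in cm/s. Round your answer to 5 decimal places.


Step 1: K = Q * L / (A * t * h)
Step 2: Numerator = 361.7 * 5.4 = 1953.18
Step 3: Denominator = 40.1 * 2999 * 5.6 = 673455.44
Step 4: K = 1953.18 / 673455.44 = 0.0029 cm/s

0.0029


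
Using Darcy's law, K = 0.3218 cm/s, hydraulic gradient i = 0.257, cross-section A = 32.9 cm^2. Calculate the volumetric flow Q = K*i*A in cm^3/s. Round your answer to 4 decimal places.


Step 1: Apply Darcy's law: Q = K * i * A
Step 2: Q = 0.3218 * 0.257 * 32.9
Step 3: Q = 2.7209 cm^3/s

2.7209


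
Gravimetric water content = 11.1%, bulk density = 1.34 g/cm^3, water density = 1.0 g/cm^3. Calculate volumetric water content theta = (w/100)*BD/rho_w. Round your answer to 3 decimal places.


Step 1: theta = (w / 100) * BD / rho_w
Step 2: theta = (11.1 / 100) * 1.34 / 1.0
Step 3: theta = 0.111 * 1.34
Step 4: theta = 0.149

0.149


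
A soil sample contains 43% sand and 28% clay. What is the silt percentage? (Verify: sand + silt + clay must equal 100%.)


Step 1: sand + silt + clay = 100%
Step 2: silt = 100 - sand - clay
Step 3: silt = 100 - 43 - 28
Step 4: silt = 29%

29


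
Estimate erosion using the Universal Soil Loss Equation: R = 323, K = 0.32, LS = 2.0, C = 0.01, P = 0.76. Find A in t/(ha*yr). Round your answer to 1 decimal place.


Step 1: A = R * K * LS * C * P
Step 2: R * K = 323 * 0.32 = 103.36
Step 3: (R*K) * LS = 103.36 * 2.0 = 206.72
Step 4: * C * P = 206.72 * 0.01 * 0.76 = 1.6
Step 5: A = 1.6 t/(ha*yr)

1.6


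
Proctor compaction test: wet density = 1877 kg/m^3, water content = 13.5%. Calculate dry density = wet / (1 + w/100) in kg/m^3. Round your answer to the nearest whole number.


Step 1: Dry density = wet density / (1 + w/100)
Step 2: Dry density = 1877 / (1 + 13.5/100)
Step 3: Dry density = 1877 / 1.135
Step 4: Dry density = 1654 kg/m^3

1654


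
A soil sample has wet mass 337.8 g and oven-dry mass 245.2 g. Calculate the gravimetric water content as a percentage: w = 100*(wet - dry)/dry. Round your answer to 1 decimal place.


Step 1: Water mass = wet - dry = 337.8 - 245.2 = 92.6 g
Step 2: w = 100 * water mass / dry mass
Step 3: w = 100 * 92.6 / 245.2 = 37.8%

37.8


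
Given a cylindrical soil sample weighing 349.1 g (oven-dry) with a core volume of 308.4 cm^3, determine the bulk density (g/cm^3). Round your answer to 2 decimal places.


Step 1: Identify the formula: BD = dry mass / volume
Step 2: Substitute values: BD = 349.1 / 308.4
Step 3: BD = 1.13 g/cm^3

1.13


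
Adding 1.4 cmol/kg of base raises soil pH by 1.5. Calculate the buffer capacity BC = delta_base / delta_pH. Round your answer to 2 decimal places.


Step 1: BC = change in base / change in pH
Step 2: BC = 1.4 / 1.5
Step 3: BC = 0.93 cmol/(kg*pH unit)

0.93


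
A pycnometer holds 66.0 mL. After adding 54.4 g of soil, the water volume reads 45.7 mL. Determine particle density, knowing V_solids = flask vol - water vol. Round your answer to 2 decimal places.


Step 1: Volume of solids = flask volume - water volume with soil
Step 2: V_solids = 66.0 - 45.7 = 20.3 mL
Step 3: Particle density = mass / V_solids = 54.4 / 20.3 = 2.68 g/cm^3

2.68


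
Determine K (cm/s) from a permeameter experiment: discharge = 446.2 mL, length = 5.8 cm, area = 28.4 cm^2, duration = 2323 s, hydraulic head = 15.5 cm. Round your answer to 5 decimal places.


Step 1: K = Q * L / (A * t * h)
Step 2: Numerator = 446.2 * 5.8 = 2587.96
Step 3: Denominator = 28.4 * 2323 * 15.5 = 1022584.6
Step 4: K = 2587.96 / 1022584.6 = 0.00253 cm/s

0.00253


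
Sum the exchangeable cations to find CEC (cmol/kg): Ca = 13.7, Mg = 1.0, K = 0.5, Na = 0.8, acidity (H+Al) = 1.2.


Step 1: CEC = Ca + Mg + K + Na + (H+Al)
Step 2: CEC = 13.7 + 1.0 + 0.5 + 0.8 + 1.2
Step 3: CEC = 17.2 cmol/kg

17.2


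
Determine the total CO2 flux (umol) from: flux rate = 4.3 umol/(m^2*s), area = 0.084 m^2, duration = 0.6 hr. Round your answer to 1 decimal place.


Step 1: Convert time to seconds: 0.6 hr * 3600 = 2160.0 s
Step 2: Total = flux * area * time_s
Step 3: Total = 4.3 * 0.084 * 2160.0
Step 4: Total = 780.2 umol

780.2


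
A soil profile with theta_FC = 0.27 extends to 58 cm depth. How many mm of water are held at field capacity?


Step 1: Water (mm) = theta_FC * depth (cm) * 10
Step 2: Water = 0.27 * 58 * 10
Step 3: Water = 156.6 mm

156.6


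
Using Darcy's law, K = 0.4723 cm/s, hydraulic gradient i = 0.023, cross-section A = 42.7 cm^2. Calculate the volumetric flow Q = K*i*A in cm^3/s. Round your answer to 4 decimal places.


Step 1: Apply Darcy's law: Q = K * i * A
Step 2: Q = 0.4723 * 0.023 * 42.7
Step 3: Q = 0.4638 cm^3/s

0.4638


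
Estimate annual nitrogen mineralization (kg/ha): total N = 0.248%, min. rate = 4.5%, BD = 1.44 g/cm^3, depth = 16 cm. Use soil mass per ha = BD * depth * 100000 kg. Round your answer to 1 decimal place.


Step 1: Soil mass per ha = BD * depth * 100000 = 1.44 * 16 * 100000 = 2304000 kg
Step 2: Total N pool = soil mass * N%/100 = 2304000 * 0.248/100 = 5713.92 kg/ha
Step 3: N mineralized = N pool * rate%/100 = 5713.92 * 4.5/100 = 257.1 kg/ha/yr

257.1


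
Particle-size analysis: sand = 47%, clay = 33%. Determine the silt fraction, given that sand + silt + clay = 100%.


Step 1: sand + silt + clay = 100%
Step 2: silt = 100 - sand - clay
Step 3: silt = 100 - 47 - 33
Step 4: silt = 20%

20


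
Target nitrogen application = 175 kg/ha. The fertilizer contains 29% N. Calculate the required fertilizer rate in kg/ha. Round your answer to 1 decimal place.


Step 1: Fertilizer rate = target N / (N content / 100)
Step 2: Rate = 175 / (29 / 100)
Step 3: Rate = 175 / 0.29
Step 4: Rate = 603.4 kg/ha

603.4


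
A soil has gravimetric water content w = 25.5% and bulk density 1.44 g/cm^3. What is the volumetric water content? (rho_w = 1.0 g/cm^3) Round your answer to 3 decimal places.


Step 1: theta = (w / 100) * BD / rho_w
Step 2: theta = (25.5 / 100) * 1.44 / 1.0
Step 3: theta = 0.255 * 1.44
Step 4: theta = 0.367

0.367


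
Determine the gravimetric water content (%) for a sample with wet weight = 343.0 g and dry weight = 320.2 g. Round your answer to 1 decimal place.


Step 1: Water mass = wet - dry = 343.0 - 320.2 = 22.8 g
Step 2: w = 100 * water mass / dry mass
Step 3: w = 100 * 22.8 / 320.2 = 7.1%

7.1


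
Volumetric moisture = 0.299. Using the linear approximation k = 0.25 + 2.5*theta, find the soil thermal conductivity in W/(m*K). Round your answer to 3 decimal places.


Step 1: k = 0.25 + 2.5 * theta
Step 2: k = 0.25 + 2.5 * 0.299
Step 3: k = 0.25 + 0.748
Step 4: k = 0.998 W/(m*K)

0.998


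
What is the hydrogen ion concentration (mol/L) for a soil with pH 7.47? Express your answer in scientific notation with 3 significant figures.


Step 1: [H+] = 10^(-pH)
Step 2: [H+] = 10^(-7.47)
Step 3: [H+] = 3.39e-08 mol/L

3.39e-08


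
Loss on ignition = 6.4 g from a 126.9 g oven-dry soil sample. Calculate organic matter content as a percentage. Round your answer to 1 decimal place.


Step 1: OM% = 100 * LOI / sample mass
Step 2: OM = 100 * 6.4 / 126.9
Step 3: OM = 5.0%

5.0


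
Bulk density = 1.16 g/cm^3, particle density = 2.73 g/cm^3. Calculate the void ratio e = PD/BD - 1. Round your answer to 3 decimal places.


Step 1: e = PD / BD - 1
Step 2: e = 2.73 / 1.16 - 1
Step 3: e = 2.35345 - 1
Step 4: e = 1.353

1.353


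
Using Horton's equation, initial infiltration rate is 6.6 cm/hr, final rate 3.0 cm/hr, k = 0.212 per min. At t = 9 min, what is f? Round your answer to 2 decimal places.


Step 1: f = fc + (f0 - fc) * exp(-k * t)
Step 2: exp(-0.212 * 9) = 0.148377
Step 3: f = 3.0 + (6.6 - 3.0) * 0.148377
Step 4: f = 3.0 + 3.6 * 0.148377
Step 5: f = 3.53 cm/hr

3.53


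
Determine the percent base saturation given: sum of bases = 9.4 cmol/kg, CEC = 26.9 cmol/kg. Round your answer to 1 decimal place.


Step 1: BS = 100 * (sum of bases) / CEC
Step 2: BS = 100 * 9.4 / 26.9
Step 3: BS = 34.9%

34.9


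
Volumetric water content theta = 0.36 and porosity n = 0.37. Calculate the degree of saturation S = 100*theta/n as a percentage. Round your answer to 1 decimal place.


Step 1: S = 100 * theta_v / n
Step 2: S = 100 * 0.36 / 0.37
Step 3: S = 97.3%

97.3


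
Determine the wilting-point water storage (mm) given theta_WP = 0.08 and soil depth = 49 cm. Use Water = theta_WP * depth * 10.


Step 1: Water (mm) = theta_WP * depth * 10
Step 2: Water = 0.08 * 49 * 10
Step 3: Water = 39.2 mm

39.2


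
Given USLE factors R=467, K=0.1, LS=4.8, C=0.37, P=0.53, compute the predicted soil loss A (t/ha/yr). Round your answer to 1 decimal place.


Step 1: A = R * K * LS * C * P
Step 2: R * K = 467 * 0.1 = 46.7
Step 3: (R*K) * LS = 46.7 * 4.8 = 224.16
Step 4: * C * P = 224.16 * 0.37 * 0.53 = 44.0
Step 5: A = 44.0 t/(ha*yr)

44.0


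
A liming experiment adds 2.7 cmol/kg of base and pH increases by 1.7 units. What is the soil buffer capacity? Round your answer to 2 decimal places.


Step 1: BC = change in base / change in pH
Step 2: BC = 2.7 / 1.7
Step 3: BC = 1.59 cmol/(kg*pH unit)

1.59


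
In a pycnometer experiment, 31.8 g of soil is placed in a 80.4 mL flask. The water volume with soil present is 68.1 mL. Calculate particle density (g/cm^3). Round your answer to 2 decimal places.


Step 1: Volume of solids = flask volume - water volume with soil
Step 2: V_solids = 80.4 - 68.1 = 12.3 mL
Step 3: Particle density = mass / V_solids = 31.8 / 12.3 = 2.59 g/cm^3

2.59


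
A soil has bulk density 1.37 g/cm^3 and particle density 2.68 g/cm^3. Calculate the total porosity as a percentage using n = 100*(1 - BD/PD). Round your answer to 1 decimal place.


Step 1: Formula: n = 100 * (1 - BD / PD)
Step 2: n = 100 * (1 - 1.37 / 2.68)
Step 3: n = 100 * (1 - 0.51119)
Step 4: n = 48.9%

48.9


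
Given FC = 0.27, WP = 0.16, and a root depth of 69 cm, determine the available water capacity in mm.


Step 1: Available water = (FC - WP) * depth * 10
Step 2: AW = (0.27 - 0.16) * 69 * 10
Step 3: AW = 0.11 * 69 * 10
Step 4: AW = 75.9 mm

75.9


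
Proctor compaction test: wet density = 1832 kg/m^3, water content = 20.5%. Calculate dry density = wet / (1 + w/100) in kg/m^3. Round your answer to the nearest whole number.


Step 1: Dry density = wet density / (1 + w/100)
Step 2: Dry density = 1832 / (1 + 20.5/100)
Step 3: Dry density = 1832 / 1.205
Step 4: Dry density = 1520 kg/m^3

1520


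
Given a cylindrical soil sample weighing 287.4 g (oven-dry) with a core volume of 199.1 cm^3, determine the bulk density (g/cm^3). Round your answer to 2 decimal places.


Step 1: Identify the formula: BD = dry mass / volume
Step 2: Substitute values: BD = 287.4 / 199.1
Step 3: BD = 1.44 g/cm^3

1.44


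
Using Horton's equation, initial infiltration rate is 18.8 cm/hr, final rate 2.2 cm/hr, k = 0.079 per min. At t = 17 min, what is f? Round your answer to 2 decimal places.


Step 1: f = fc + (f0 - fc) * exp(-k * t)
Step 2: exp(-0.079 * 17) = 0.261061
Step 3: f = 2.2 + (18.8 - 2.2) * 0.261061
Step 4: f = 2.2 + 16.6 * 0.261061
Step 5: f = 6.53 cm/hr

6.53


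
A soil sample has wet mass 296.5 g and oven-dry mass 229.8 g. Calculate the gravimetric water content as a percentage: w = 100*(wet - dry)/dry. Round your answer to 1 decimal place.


Step 1: Water mass = wet - dry = 296.5 - 229.8 = 66.7 g
Step 2: w = 100 * water mass / dry mass
Step 3: w = 100 * 66.7 / 229.8 = 29.0%

29.0


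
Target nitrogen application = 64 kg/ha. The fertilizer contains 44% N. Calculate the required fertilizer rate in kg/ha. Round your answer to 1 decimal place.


Step 1: Fertilizer rate = target N / (N content / 100)
Step 2: Rate = 64 / (44 / 100)
Step 3: Rate = 64 / 0.44
Step 4: Rate = 145.5 kg/ha

145.5


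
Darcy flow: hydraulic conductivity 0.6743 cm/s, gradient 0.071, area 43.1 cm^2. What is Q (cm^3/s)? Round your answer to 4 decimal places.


Step 1: Apply Darcy's law: Q = K * i * A
Step 2: Q = 0.6743 * 0.071 * 43.1
Step 3: Q = 2.0634 cm^3/s

2.0634


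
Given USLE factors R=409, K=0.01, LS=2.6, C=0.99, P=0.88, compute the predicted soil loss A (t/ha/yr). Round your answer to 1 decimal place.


Step 1: A = R * K * LS * C * P
Step 2: R * K = 409 * 0.01 = 4.09
Step 3: (R*K) * LS = 4.09 * 2.6 = 10.634
Step 4: * C * P = 10.634 * 0.99 * 0.88 = 9.3
Step 5: A = 9.3 t/(ha*yr)

9.3


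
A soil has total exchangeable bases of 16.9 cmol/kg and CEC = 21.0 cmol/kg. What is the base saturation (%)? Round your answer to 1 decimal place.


Step 1: BS = 100 * (sum of bases) / CEC
Step 2: BS = 100 * 16.9 / 21.0
Step 3: BS = 80.5%

80.5


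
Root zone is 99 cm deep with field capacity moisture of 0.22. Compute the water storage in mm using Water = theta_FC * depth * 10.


Step 1: Water (mm) = theta_FC * depth (cm) * 10
Step 2: Water = 0.22 * 99 * 10
Step 3: Water = 217.8 mm

217.8


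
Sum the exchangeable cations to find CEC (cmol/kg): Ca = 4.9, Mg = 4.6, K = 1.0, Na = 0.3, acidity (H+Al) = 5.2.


Step 1: CEC = Ca + Mg + K + Na + (H+Al)
Step 2: CEC = 4.9 + 4.6 + 1.0 + 0.3 + 5.2
Step 3: CEC = 16.0 cmol/kg

16.0


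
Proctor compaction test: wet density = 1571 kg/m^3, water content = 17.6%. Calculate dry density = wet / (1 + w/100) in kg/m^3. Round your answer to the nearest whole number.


Step 1: Dry density = wet density / (1 + w/100)
Step 2: Dry density = 1571 / (1 + 17.6/100)
Step 3: Dry density = 1571 / 1.176
Step 4: Dry density = 1336 kg/m^3

1336


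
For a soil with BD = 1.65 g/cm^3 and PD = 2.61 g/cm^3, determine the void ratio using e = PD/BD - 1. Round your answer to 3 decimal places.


Step 1: e = PD / BD - 1
Step 2: e = 2.61 / 1.65 - 1
Step 3: e = 1.58182 - 1
Step 4: e = 0.582

0.582


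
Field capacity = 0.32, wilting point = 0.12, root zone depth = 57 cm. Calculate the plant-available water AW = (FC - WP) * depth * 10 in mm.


Step 1: Available water = (FC - WP) * depth * 10
Step 2: AW = (0.32 - 0.12) * 57 * 10
Step 3: AW = 0.2 * 57 * 10
Step 4: AW = 114.0 mm

114.0


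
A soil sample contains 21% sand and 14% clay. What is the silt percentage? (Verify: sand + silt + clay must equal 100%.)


Step 1: sand + silt + clay = 100%
Step 2: silt = 100 - sand - clay
Step 3: silt = 100 - 21 - 14
Step 4: silt = 65%

65


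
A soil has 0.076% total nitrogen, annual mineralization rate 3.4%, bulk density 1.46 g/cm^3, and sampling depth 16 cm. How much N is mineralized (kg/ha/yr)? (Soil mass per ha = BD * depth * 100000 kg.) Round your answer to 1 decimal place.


Step 1: Soil mass per ha = BD * depth * 100000 = 1.46 * 16 * 100000 = 2336000 kg
Step 2: Total N pool = soil mass * N%/100 = 2336000 * 0.076/100 = 1775.36 kg/ha
Step 3: N mineralized = N pool * rate%/100 = 1775.36 * 3.4/100 = 60.4 kg/ha/yr

60.4


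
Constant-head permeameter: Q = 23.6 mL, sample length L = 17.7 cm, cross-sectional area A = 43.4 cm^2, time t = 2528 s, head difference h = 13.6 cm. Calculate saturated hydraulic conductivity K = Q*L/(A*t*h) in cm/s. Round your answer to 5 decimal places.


Step 1: K = Q * L / (A * t * h)
Step 2: Numerator = 23.6 * 17.7 = 417.72
Step 3: Denominator = 43.4 * 2528 * 13.6 = 1492126.72
Step 4: K = 417.72 / 1492126.72 = 0.00028 cm/s

0.00028


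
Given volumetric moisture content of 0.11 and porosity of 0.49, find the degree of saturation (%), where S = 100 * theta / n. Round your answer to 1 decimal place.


Step 1: S = 100 * theta_v / n
Step 2: S = 100 * 0.11 / 0.49
Step 3: S = 22.4%

22.4


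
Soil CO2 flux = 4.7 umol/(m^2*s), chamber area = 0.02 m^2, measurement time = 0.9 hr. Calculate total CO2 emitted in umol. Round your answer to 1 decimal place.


Step 1: Convert time to seconds: 0.9 hr * 3600 = 3240.0 s
Step 2: Total = flux * area * time_s
Step 3: Total = 4.7 * 0.02 * 3240.0
Step 4: Total = 304.6 umol

304.6


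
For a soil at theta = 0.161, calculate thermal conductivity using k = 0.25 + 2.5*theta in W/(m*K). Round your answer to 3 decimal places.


Step 1: k = 0.25 + 2.5 * theta
Step 2: k = 0.25 + 2.5 * 0.161
Step 3: k = 0.25 + 0.403
Step 4: k = 0.653 W/(m*K)

0.653


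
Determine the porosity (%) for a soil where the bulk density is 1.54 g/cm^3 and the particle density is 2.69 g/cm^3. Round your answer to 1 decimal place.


Step 1: Formula: n = 100 * (1 - BD / PD)
Step 2: n = 100 * (1 - 1.54 / 2.69)
Step 3: n = 100 * (1 - 0.57249)
Step 4: n = 42.8%

42.8


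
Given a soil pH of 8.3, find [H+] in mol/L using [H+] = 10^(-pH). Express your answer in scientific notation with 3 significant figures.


Step 1: [H+] = 10^(-pH)
Step 2: [H+] = 10^(-8.3)
Step 3: [H+] = 5.01e-09 mol/L

5.01e-09


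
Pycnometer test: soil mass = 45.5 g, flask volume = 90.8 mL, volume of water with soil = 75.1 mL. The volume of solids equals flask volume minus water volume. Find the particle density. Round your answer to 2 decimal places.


Step 1: Volume of solids = flask volume - water volume with soil
Step 2: V_solids = 90.8 - 75.1 = 15.7 mL
Step 3: Particle density = mass / V_solids = 45.5 / 15.7 = 2.9 g/cm^3

2.9


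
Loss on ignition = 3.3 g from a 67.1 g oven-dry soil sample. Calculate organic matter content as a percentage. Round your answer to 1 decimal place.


Step 1: OM% = 100 * LOI / sample mass
Step 2: OM = 100 * 3.3 / 67.1
Step 3: OM = 4.9%

4.9


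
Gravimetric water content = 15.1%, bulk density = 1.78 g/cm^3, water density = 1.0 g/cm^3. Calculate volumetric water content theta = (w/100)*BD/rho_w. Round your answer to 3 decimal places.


Step 1: theta = (w / 100) * BD / rho_w
Step 2: theta = (15.1 / 100) * 1.78 / 1.0
Step 3: theta = 0.151 * 1.78
Step 4: theta = 0.269

0.269


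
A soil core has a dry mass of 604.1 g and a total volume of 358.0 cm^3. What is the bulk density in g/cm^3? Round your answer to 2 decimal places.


Step 1: Identify the formula: BD = dry mass / volume
Step 2: Substitute values: BD = 604.1 / 358.0
Step 3: BD = 1.69 g/cm^3

1.69


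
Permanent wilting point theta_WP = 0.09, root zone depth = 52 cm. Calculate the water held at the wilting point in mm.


Step 1: Water (mm) = theta_WP * depth * 10
Step 2: Water = 0.09 * 52 * 10
Step 3: Water = 46.8 mm

46.8


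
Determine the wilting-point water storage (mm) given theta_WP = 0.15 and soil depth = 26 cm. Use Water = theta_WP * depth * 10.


Step 1: Water (mm) = theta_WP * depth * 10
Step 2: Water = 0.15 * 26 * 10
Step 3: Water = 39.0 mm

39.0


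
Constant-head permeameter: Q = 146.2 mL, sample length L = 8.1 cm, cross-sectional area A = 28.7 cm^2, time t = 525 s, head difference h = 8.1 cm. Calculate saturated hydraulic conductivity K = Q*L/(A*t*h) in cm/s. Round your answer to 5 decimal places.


Step 1: K = Q * L / (A * t * h)
Step 2: Numerator = 146.2 * 8.1 = 1184.22
Step 3: Denominator = 28.7 * 525 * 8.1 = 122046.75
Step 4: K = 1184.22 / 122046.75 = 0.0097 cm/s

0.0097


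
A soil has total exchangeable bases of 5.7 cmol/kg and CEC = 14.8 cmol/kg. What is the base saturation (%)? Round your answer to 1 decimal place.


Step 1: BS = 100 * (sum of bases) / CEC
Step 2: BS = 100 * 5.7 / 14.8
Step 3: BS = 38.5%

38.5


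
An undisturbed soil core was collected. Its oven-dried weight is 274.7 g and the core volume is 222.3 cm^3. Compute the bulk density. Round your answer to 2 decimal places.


Step 1: Identify the formula: BD = dry mass / volume
Step 2: Substitute values: BD = 274.7 / 222.3
Step 3: BD = 1.24 g/cm^3

1.24


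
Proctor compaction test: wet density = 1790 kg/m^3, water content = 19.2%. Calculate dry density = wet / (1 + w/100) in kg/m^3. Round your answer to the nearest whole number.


Step 1: Dry density = wet density / (1 + w/100)
Step 2: Dry density = 1790 / (1 + 19.2/100)
Step 3: Dry density = 1790 / 1.192
Step 4: Dry density = 1502 kg/m^3

1502


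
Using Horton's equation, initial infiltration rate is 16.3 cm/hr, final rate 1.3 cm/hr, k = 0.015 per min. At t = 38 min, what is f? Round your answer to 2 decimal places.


Step 1: f = fc + (f0 - fc) * exp(-k * t)
Step 2: exp(-0.015 * 38) = 0.565525
Step 3: f = 1.3 + (16.3 - 1.3) * 0.565525
Step 4: f = 1.3 + 15.0 * 0.565525
Step 5: f = 9.78 cm/hr

9.78


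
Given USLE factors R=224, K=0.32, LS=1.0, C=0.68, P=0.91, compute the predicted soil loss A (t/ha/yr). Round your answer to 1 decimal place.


Step 1: A = R * K * LS * C * P
Step 2: R * K = 224 * 0.32 = 71.68
Step 3: (R*K) * LS = 71.68 * 1.0 = 71.68
Step 4: * C * P = 71.68 * 0.68 * 0.91 = 44.4
Step 5: A = 44.4 t/(ha*yr)

44.4


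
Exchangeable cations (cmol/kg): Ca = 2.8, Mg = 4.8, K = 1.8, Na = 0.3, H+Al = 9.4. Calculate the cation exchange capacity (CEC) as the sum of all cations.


Step 1: CEC = Ca + Mg + K + Na + (H+Al)
Step 2: CEC = 2.8 + 4.8 + 1.8 + 0.3 + 9.4
Step 3: CEC = 19.1 cmol/kg

19.1


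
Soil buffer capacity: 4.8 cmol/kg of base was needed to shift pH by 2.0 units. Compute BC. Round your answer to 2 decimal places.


Step 1: BC = change in base / change in pH
Step 2: BC = 4.8 / 2.0
Step 3: BC = 2.4 cmol/(kg*pH unit)

2.4


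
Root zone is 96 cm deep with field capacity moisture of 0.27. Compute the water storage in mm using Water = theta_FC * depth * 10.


Step 1: Water (mm) = theta_FC * depth (cm) * 10
Step 2: Water = 0.27 * 96 * 10
Step 3: Water = 259.2 mm

259.2


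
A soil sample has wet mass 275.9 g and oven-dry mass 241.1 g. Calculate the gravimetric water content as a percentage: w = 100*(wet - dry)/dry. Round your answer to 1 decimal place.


Step 1: Water mass = wet - dry = 275.9 - 241.1 = 34.8 g
Step 2: w = 100 * water mass / dry mass
Step 3: w = 100 * 34.8 / 241.1 = 14.4%

14.4


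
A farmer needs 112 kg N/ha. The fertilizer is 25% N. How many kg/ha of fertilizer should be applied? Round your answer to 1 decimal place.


Step 1: Fertilizer rate = target N / (N content / 100)
Step 2: Rate = 112 / (25 / 100)
Step 3: Rate = 112 / 0.25
Step 4: Rate = 448.0 kg/ha

448.0


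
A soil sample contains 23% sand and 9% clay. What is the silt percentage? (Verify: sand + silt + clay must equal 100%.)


Step 1: sand + silt + clay = 100%
Step 2: silt = 100 - sand - clay
Step 3: silt = 100 - 23 - 9
Step 4: silt = 68%

68


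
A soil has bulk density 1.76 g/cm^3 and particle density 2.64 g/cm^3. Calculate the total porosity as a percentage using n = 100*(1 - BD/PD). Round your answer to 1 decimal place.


Step 1: Formula: n = 100 * (1 - BD / PD)
Step 2: n = 100 * (1 - 1.76 / 2.64)
Step 3: n = 100 * (1 - 0.66667)
Step 4: n = 33.3%

33.3


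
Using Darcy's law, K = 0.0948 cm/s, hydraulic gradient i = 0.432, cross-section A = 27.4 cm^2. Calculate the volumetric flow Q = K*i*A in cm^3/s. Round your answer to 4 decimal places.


Step 1: Apply Darcy's law: Q = K * i * A
Step 2: Q = 0.0948 * 0.432 * 27.4
Step 3: Q = 1.1221 cm^3/s

1.1221


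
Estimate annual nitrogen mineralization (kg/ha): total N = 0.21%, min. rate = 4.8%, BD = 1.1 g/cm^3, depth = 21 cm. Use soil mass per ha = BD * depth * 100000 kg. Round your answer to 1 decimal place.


Step 1: Soil mass per ha = BD * depth * 100000 = 1.1 * 21 * 100000 = 2310000 kg
Step 2: Total N pool = soil mass * N%/100 = 2310000 * 0.21/100 = 4851.0 kg/ha
Step 3: N mineralized = N pool * rate%/100 = 4851.0 * 4.8/100 = 232.8 kg/ha/yr

232.8


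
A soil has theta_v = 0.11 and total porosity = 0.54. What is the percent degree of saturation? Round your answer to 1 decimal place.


Step 1: S = 100 * theta_v / n
Step 2: S = 100 * 0.11 / 0.54
Step 3: S = 20.4%

20.4


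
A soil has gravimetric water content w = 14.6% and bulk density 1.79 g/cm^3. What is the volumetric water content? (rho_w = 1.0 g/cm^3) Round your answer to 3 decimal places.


Step 1: theta = (w / 100) * BD / rho_w
Step 2: theta = (14.6 / 100) * 1.79 / 1.0
Step 3: theta = 0.146 * 1.79
Step 4: theta = 0.261

0.261


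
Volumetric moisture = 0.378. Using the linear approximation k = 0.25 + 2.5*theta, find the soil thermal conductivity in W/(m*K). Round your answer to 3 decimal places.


Step 1: k = 0.25 + 2.5 * theta
Step 2: k = 0.25 + 2.5 * 0.378
Step 3: k = 0.25 + 0.945
Step 4: k = 1.195 W/(m*K)

1.195


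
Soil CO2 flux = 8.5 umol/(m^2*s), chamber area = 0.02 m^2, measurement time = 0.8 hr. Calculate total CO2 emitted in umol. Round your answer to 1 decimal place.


Step 1: Convert time to seconds: 0.8 hr * 3600 = 2880.0 s
Step 2: Total = flux * area * time_s
Step 3: Total = 8.5 * 0.02 * 2880.0
Step 4: Total = 489.6 umol

489.6


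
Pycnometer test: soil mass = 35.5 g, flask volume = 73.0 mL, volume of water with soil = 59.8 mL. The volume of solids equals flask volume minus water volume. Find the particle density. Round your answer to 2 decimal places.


Step 1: Volume of solids = flask volume - water volume with soil
Step 2: V_solids = 73.0 - 59.8 = 13.2 mL
Step 3: Particle density = mass / V_solids = 35.5 / 13.2 = 2.69 g/cm^3

2.69


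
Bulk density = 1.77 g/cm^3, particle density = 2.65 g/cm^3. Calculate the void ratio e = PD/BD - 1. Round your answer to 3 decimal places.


Step 1: e = PD / BD - 1
Step 2: e = 2.65 / 1.77 - 1
Step 3: e = 1.49718 - 1
Step 4: e = 0.497

0.497


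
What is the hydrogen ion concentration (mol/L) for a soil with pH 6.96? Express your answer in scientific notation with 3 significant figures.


Step 1: [H+] = 10^(-pH)
Step 2: [H+] = 10^(-6.96)
Step 3: [H+] = 1.10e-07 mol/L

1.10e-07


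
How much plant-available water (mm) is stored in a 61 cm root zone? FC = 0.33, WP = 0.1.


Step 1: Available water = (FC - WP) * depth * 10
Step 2: AW = (0.33 - 0.1) * 61 * 10
Step 3: AW = 0.23 * 61 * 10
Step 4: AW = 140.3 mm

140.3


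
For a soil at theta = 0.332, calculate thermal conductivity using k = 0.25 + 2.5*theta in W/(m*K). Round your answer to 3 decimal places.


Step 1: k = 0.25 + 2.5 * theta
Step 2: k = 0.25 + 2.5 * 0.332
Step 3: k = 0.25 + 0.83
Step 4: k = 1.08 W/(m*K)

1.08


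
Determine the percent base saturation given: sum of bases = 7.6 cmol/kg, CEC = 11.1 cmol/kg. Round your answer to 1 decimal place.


Step 1: BS = 100 * (sum of bases) / CEC
Step 2: BS = 100 * 7.6 / 11.1
Step 3: BS = 68.5%

68.5


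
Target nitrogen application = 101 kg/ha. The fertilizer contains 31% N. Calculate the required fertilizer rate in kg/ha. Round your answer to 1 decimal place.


Step 1: Fertilizer rate = target N / (N content / 100)
Step 2: Rate = 101 / (31 / 100)
Step 3: Rate = 101 / 0.31
Step 4: Rate = 325.8 kg/ha

325.8


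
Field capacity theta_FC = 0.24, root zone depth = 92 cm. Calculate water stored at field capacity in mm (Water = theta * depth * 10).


Step 1: Water (mm) = theta_FC * depth (cm) * 10
Step 2: Water = 0.24 * 92 * 10
Step 3: Water = 220.8 mm

220.8


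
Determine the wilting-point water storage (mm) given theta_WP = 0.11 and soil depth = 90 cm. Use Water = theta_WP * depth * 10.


Step 1: Water (mm) = theta_WP * depth * 10
Step 2: Water = 0.11 * 90 * 10
Step 3: Water = 99.0 mm

99.0


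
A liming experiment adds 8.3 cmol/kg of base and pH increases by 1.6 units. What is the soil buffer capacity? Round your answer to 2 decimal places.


Step 1: BC = change in base / change in pH
Step 2: BC = 8.3 / 1.6
Step 3: BC = 5.19 cmol/(kg*pH unit)

5.19


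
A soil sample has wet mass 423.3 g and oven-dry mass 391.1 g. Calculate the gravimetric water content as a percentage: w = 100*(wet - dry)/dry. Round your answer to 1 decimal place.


Step 1: Water mass = wet - dry = 423.3 - 391.1 = 32.2 g
Step 2: w = 100 * water mass / dry mass
Step 3: w = 100 * 32.2 / 391.1 = 8.2%

8.2


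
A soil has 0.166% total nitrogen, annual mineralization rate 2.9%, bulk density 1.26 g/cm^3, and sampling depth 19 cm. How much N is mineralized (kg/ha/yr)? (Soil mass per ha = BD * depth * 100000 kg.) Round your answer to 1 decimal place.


Step 1: Soil mass per ha = BD * depth * 100000 = 1.26 * 19 * 100000 = 2394000 kg
Step 2: Total N pool = soil mass * N%/100 = 2394000 * 0.166/100 = 3974.04 kg/ha
Step 3: N mineralized = N pool * rate%/100 = 3974.04 * 2.9/100 = 115.2 kg/ha/yr

115.2


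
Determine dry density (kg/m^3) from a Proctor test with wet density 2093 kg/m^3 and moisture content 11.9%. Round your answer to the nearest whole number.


Step 1: Dry density = wet density / (1 + w/100)
Step 2: Dry density = 2093 / (1 + 11.9/100)
Step 3: Dry density = 2093 / 1.119
Step 4: Dry density = 1870 kg/m^3

1870


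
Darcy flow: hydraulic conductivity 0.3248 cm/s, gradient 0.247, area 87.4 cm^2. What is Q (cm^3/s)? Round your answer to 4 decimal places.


Step 1: Apply Darcy's law: Q = K * i * A
Step 2: Q = 0.3248 * 0.247 * 87.4
Step 3: Q = 7.0117 cm^3/s

7.0117


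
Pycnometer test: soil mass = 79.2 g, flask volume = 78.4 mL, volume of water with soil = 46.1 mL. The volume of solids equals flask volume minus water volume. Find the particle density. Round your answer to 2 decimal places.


Step 1: Volume of solids = flask volume - water volume with soil
Step 2: V_solids = 78.4 - 46.1 = 32.3 mL
Step 3: Particle density = mass / V_solids = 79.2 / 32.3 = 2.45 g/cm^3

2.45


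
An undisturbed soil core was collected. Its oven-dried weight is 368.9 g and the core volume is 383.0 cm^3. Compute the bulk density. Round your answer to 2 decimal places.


Step 1: Identify the formula: BD = dry mass / volume
Step 2: Substitute values: BD = 368.9 / 383.0
Step 3: BD = 0.96 g/cm^3

0.96


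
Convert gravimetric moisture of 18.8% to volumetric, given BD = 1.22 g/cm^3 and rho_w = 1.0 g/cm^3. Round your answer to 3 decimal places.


Step 1: theta = (w / 100) * BD / rho_w
Step 2: theta = (18.8 / 100) * 1.22 / 1.0
Step 3: theta = 0.188 * 1.22
Step 4: theta = 0.229

0.229


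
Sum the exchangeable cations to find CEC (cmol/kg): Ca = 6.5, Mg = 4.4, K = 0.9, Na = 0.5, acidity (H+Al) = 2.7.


Step 1: CEC = Ca + Mg + K + Na + (H+Al)
Step 2: CEC = 6.5 + 4.4 + 0.9 + 0.5 + 2.7
Step 3: CEC = 15.0 cmol/kg

15.0


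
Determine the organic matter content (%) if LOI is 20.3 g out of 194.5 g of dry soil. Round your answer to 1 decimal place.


Step 1: OM% = 100 * LOI / sample mass
Step 2: OM = 100 * 20.3 / 194.5
Step 3: OM = 10.4%

10.4


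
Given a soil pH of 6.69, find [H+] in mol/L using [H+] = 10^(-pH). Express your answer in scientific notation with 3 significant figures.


Step 1: [H+] = 10^(-pH)
Step 2: [H+] = 10^(-6.69)
Step 3: [H+] = 2.04e-07 mol/L

2.04e-07


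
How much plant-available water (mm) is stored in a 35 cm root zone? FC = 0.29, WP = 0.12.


Step 1: Available water = (FC - WP) * depth * 10
Step 2: AW = (0.29 - 0.12) * 35 * 10
Step 3: AW = 0.17 * 35 * 10
Step 4: AW = 59.5 mm

59.5


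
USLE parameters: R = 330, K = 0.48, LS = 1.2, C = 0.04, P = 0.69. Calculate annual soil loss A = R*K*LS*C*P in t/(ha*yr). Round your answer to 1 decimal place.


Step 1: A = R * K * LS * C * P
Step 2: R * K = 330 * 0.48 = 158.4
Step 3: (R*K) * LS = 158.4 * 1.2 = 190.08
Step 4: * C * P = 190.08 * 0.04 * 0.69 = 5.2
Step 5: A = 5.2 t/(ha*yr)

5.2


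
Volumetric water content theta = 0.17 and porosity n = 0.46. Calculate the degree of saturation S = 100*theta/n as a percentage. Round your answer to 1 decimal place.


Step 1: S = 100 * theta_v / n
Step 2: S = 100 * 0.17 / 0.46
Step 3: S = 37.0%

37.0


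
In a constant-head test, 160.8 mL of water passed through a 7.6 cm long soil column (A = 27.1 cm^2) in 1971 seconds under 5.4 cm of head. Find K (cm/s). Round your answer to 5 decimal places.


Step 1: K = Q * L / (A * t * h)
Step 2: Numerator = 160.8 * 7.6 = 1222.08
Step 3: Denominator = 27.1 * 1971 * 5.4 = 288436.14
Step 4: K = 1222.08 / 288436.14 = 0.00424 cm/s

0.00424


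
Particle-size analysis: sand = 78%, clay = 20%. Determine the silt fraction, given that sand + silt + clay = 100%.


Step 1: sand + silt + clay = 100%
Step 2: silt = 100 - sand - clay
Step 3: silt = 100 - 78 - 20
Step 4: silt = 2%

2


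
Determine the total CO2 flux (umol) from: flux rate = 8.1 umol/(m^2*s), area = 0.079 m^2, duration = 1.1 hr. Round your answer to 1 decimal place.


Step 1: Convert time to seconds: 1.1 hr * 3600 = 3960.0 s
Step 2: Total = flux * area * time_s
Step 3: Total = 8.1 * 0.079 * 3960.0
Step 4: Total = 2534.0 umol

2534.0


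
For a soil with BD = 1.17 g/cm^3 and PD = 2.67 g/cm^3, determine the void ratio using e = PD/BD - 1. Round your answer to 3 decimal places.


Step 1: e = PD / BD - 1
Step 2: e = 2.67 / 1.17 - 1
Step 3: e = 2.28205 - 1
Step 4: e = 1.282

1.282


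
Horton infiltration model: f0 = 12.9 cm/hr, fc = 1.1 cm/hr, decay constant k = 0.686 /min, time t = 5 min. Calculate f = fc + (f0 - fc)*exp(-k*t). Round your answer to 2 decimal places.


Step 1: f = fc + (f0 - fc) * exp(-k * t)
Step 2: exp(-0.686 * 5) = 0.032387
Step 3: f = 1.1 + (12.9 - 1.1) * 0.032387
Step 4: f = 1.1 + 11.8 * 0.032387
Step 5: f = 1.48 cm/hr

1.48


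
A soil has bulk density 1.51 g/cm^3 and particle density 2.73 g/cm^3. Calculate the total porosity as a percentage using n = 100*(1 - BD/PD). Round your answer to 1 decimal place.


Step 1: Formula: n = 100 * (1 - BD / PD)
Step 2: n = 100 * (1 - 1.51 / 2.73)
Step 3: n = 100 * (1 - 0.55311)
Step 4: n = 44.7%

44.7


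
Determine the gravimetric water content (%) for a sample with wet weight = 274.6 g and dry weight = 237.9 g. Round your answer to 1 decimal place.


Step 1: Water mass = wet - dry = 274.6 - 237.9 = 36.7 g
Step 2: w = 100 * water mass / dry mass
Step 3: w = 100 * 36.7 / 237.9 = 15.4%

15.4


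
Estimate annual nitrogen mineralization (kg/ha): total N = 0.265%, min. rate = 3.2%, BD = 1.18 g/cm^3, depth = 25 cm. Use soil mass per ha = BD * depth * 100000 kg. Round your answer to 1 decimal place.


Step 1: Soil mass per ha = BD * depth * 100000 = 1.18 * 25 * 100000 = 2950000 kg
Step 2: Total N pool = soil mass * N%/100 = 2950000 * 0.265/100 = 7817.5 kg/ha
Step 3: N mineralized = N pool * rate%/100 = 7817.5 * 3.2/100 = 250.2 kg/ha/yr

250.2


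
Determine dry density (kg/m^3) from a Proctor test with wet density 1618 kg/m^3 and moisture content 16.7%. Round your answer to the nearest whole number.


Step 1: Dry density = wet density / (1 + w/100)
Step 2: Dry density = 1618 / (1 + 16.7/100)
Step 3: Dry density = 1618 / 1.167
Step 4: Dry density = 1386 kg/m^3

1386


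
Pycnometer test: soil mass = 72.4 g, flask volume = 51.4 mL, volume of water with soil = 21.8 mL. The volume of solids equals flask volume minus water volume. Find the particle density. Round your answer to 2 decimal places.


Step 1: Volume of solids = flask volume - water volume with soil
Step 2: V_solids = 51.4 - 21.8 = 29.6 mL
Step 3: Particle density = mass / V_solids = 72.4 / 29.6 = 2.45 g/cm^3

2.45


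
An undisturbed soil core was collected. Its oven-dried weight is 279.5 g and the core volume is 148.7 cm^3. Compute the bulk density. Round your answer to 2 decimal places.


Step 1: Identify the formula: BD = dry mass / volume
Step 2: Substitute values: BD = 279.5 / 148.7
Step 3: BD = 1.88 g/cm^3

1.88


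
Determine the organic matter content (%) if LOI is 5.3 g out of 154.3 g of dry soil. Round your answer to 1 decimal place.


Step 1: OM% = 100 * LOI / sample mass
Step 2: OM = 100 * 5.3 / 154.3
Step 3: OM = 3.4%

3.4


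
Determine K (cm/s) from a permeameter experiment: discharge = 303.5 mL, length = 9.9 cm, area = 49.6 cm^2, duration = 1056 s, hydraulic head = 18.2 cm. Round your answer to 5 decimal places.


Step 1: K = Q * L / (A * t * h)
Step 2: Numerator = 303.5 * 9.9 = 3004.65
Step 3: Denominator = 49.6 * 1056 * 18.2 = 953272.32
Step 4: K = 3004.65 / 953272.32 = 0.00315 cm/s

0.00315


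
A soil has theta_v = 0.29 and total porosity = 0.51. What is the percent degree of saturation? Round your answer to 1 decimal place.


Step 1: S = 100 * theta_v / n
Step 2: S = 100 * 0.29 / 0.51
Step 3: S = 56.9%

56.9


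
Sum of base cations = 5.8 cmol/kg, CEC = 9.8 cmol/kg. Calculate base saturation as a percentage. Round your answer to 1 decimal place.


Step 1: BS = 100 * (sum of bases) / CEC
Step 2: BS = 100 * 5.8 / 9.8
Step 3: BS = 59.2%

59.2


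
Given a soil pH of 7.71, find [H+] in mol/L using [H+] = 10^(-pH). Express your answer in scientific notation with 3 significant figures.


Step 1: [H+] = 10^(-pH)
Step 2: [H+] = 10^(-7.71)
Step 3: [H+] = 1.95e-08 mol/L

1.95e-08


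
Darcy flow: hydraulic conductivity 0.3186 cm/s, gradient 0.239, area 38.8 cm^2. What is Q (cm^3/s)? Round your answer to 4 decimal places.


Step 1: Apply Darcy's law: Q = K * i * A
Step 2: Q = 0.3186 * 0.239 * 38.8
Step 3: Q = 2.9544 cm^3/s

2.9544
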